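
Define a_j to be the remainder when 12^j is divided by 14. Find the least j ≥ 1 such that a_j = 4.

We have a_0 = 1, a_1 = 12, a_2 = 4, a_3 = 6, a_4 = 2, a_5 = 10, a_6 = 8, a_7 = 12.
Since a_7 = a_1 = 12, the sequence is eventually periodic: after a pre-period of length 1 it cycles with period 6.
The value 4 first appears (with j ≥ 1) at a_2.

2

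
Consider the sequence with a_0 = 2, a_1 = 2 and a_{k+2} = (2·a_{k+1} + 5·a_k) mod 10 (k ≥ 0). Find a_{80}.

Listing terms: a_0 = 2; a_1 = 2; a_2 = 4; a_3 = 8; a_4 = 6; a_5 = 2; a_6 = 4.
Since (a_5, a_6) = (a_1, a_2) = (2, 4) (two consecutive terms determine the rest), the sequence is eventually periodic: after a pre-period of length 1 it cycles with period 4.
For k ≥ 1, a_k depends only on (k - 1) mod 4. (80 - 1) mod 4 = 3, so a_{80} = a_4 = 6.

6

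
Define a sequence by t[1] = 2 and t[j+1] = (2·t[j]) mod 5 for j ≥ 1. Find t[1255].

3

We have t[1] = 2, t[2] = 4, t[3] = 3, t[4] = 1, t[5] = 2.
Since t[5] = t[1] = 2, the sequence is periodic with period 4.
(1255 - 1) mod 4 = 2, so t[1255] = t[3] = 3.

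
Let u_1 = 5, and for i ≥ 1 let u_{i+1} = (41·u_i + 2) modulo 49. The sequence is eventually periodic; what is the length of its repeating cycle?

14

We have u_1 = 5; u_2 = 11; u_3 = 12; u_4 = 4; u_5 = 19; u_6 = 46; u_7 = 26; u_8 = 39; u_9 = 33; u_{10} = 32; u_{11} = 40; u_{12} = 25; u_{13} = 47; u_{14} = 18; u_{15} = 5.
Since u_{15} = u_1 = 5, the sequence is periodic with period 14.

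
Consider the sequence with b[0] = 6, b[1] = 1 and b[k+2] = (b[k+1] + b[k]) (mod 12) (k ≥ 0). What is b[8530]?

7

Computing terms: b[0] = 6, b[1] = 1, b[2] = 7, b[3] = 8, b[4] = 3, b[5] = 11, b[6] = 2, b[7] = 1, b[8] = 3, b[9] = 4, b[10] = 7, b[11] = 11, b[12] = 6, b[13] = 5, b[14] = 11, b[15] = 4, b[16] = 3, b[17] = 7, b[18] = 10, b[19] = 5, b[20] = 3, b[21] = 8, b[22] = 11, b[23] = 7, b[24] = 6, b[25] = 1.
The sequence repeats with period 24.
So b[8530] = b[0 + ((8530-0) mod 24)] = b[10] = 7.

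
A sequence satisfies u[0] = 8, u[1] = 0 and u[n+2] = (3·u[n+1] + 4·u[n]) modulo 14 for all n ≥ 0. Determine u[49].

Computing terms: u[0] = 8; u[1] = 0; u[2] = 4; u[3] = 12; u[4] = 10; u[5] = 8; u[6] = 8; u[7] = 0.
Since (u[6], u[7]) = (u[0], u[1]) = (8, 0) (two consecutive terms determine the rest), the sequence is periodic with period 6.
So u[49] = u[0 + ((49-0) mod 6)] = u[1] = 0.

0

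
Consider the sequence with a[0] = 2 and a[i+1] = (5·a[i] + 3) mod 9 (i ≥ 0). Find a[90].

We have a[0] = 2, a[1] = 4, a[2] = 5, a[3] = 1, a[4] = 8, a[5] = 7, a[6] = 2.
The sequence repeats with period 6.
So a[90] = a[0 + ((90-0) mod 6)] = a[0] = 2.

2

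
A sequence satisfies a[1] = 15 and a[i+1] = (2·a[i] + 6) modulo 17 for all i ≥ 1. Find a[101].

a[1] = 15; a[2] = 2; a[3] = 10; a[4] = 9; a[5] = 7; a[6] = 3; a[7] = 12; a[8] = 13; a[9] = 15.
The sequence repeats with period 8.
So a[101] = a[1 + ((101-1) mod 8)] = a[5] = 7.

7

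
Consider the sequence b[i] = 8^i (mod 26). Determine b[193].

8

Computing terms: b[1] = 8,  b[2] = 12,  b[3] = 18,  b[4] = 14,  b[5] = 8.
Since b[5] = b[1] = 8, the sequence is periodic with period 4.
(193 - 1) mod 4 = 0, so b[193] = b[1] = 8.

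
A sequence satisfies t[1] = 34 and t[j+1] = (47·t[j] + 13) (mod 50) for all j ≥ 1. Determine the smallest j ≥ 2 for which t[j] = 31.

6

Computing terms: t[1] = 34, t[2] = 11, t[3] = 30, t[4] = 23, t[5] = 44, t[6] = 31, t[7] = 20, t[8] = 3, t[9] = 4, t[10] = 1, t[11] = 10, t[12] = 33, t[13] = 14, t[14] = 21, t[15] = 0, t[16] = 13, t[17] = 24, t[18] = 41, t[19] = 40, t[20] = 43, t[21] = 34.
Since t[21] = t[1] = 34, the sequence is periodic with period 20.
The value 31 first appears (with j ≥ 2) at t[6].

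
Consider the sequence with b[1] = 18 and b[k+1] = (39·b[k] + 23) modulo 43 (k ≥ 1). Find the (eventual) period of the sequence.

Listing terms: b[1] = 18; b[2] = 37; b[3] = 4; b[4] = 7; b[5] = 38; b[6] = 0; b[7] = 23; b[8] = 17; b[9] = 41; b[10] = 31; b[11] = 28; b[12] = 40; b[13] = 35; b[14] = 12; b[15] = 18.
The sequence repeats with period 14.

14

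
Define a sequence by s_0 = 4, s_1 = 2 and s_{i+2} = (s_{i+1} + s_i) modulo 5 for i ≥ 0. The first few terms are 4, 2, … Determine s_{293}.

s_0 = 4,  s_1 = 2,  s_2 = 1,  s_3 = 3,  s_4 = 4,  s_5 = 2.
Since (s_4, s_5) = (s_0, s_1) = (4, 2) (two consecutive terms determine the rest), the sequence is periodic with period 4.
(293 - 0) mod 4 = 1, so s_{293} = s_1 = 2.

2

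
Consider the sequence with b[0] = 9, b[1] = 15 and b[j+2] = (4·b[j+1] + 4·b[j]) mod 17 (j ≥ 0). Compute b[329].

2

Computing terms: b[0] = 9; b[1] = 15; b[2] = 11; b[3] = 2; b[4] = 1; b[5] = 12; b[6] = 1; b[7] = 1; b[8] = 8; b[9] = 2; b[10] = 6; b[11] = 15; b[12] = 16; b[13] = 5; b[14] = 16; b[15] = 16; b[16] = 9; b[17] = 15.
Since (b[16], b[17]) = (b[0], b[1]) = (9, 15) (two consecutive terms determine the rest), the sequence is periodic with period 16.
So b[329] = b[0 + ((329-0) mod 16)] = b[9] = 2.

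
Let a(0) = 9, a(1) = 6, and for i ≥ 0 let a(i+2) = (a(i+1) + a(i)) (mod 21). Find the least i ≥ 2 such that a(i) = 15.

a(0) = 9, a(1) = 6, a(2) = 15, a(3) = 0, a(4) = 15, a(5) = 15, a(6) = 9, a(7) = 3, a(8) = 12, a(9) = 15, a(10) = 6, a(11) = 0, a(12) = 6, a(13) = 6, a(14) = 12, a(15) = 18, a(16) = 9, a(17) = 6.
Since (a(16), a(17)) = (a(0), a(1)) = (9, 6) (two consecutive terms determine the rest), the sequence is periodic with period 16.
The value 15 first appears (with i ≥ 2) at a(2).

2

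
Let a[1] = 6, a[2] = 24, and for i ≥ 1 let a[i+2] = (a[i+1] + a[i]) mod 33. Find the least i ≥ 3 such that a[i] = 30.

Listing terms: a[1] = 6,  a[2] = 24,  a[3] = 30,  a[4] = 21,  a[5] = 18,  a[6] = 6,  a[7] = 24.
The sequence repeats with period 5.
The value 30 first appears (with i ≥ 3) at a[3].

3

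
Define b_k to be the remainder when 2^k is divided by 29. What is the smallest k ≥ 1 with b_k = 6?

Listing terms: b_0 = 1,  b_1 = 2,  b_2 = 4,  b_3 = 8,  b_4 = 16,  b_5 = 3,  b_6 = 6,  b_7 = 12,  b_8 = 24,  b_9 = 19,  b_{10} = 9,  b_{11} = 18,  b_{12} = 7,  b_{13} = 14,  b_{14} = 28,  b_{15} = 27,  b_{16} = 25,  b_{17} = 21,  b_{18} = 13,  b_{19} = 26,  b_{20} = 23,  b_{21} = 17,  b_{22} = 5,  b_{23} = 10,  b_{24} = 20,  b_{25} = 11,  b_{26} = 22,  b_{27} = 15,  b_{28} = 1.
Since b_{28} = b_0 = 1, the sequence is periodic with period 28.
The value 6 first appears (with k ≥ 1) at b_6.

6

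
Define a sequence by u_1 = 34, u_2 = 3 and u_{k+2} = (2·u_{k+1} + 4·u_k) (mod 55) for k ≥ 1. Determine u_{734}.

Computing terms: u_1 = 34; u_2 = 3; u_3 = 32; u_4 = 21; u_5 = 5; u_6 = 39; u_7 = 43; u_8 = 22; u_9 = 51; u_{10} = 25; u_{11} = 34; u_{12} = 3.
Since (u_{11}, u_{12}) = (u_1, u_2) = (34, 3) (two consecutive terms determine the rest), the sequence is periodic with period 10.
So u_{734} = u_{1 + ((734-1) mod 10)} = u_4 = 21.

21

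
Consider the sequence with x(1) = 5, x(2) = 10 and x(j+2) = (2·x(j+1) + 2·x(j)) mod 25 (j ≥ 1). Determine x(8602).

15

x(1) = 5,  x(2) = 10,  x(3) = 5,  x(4) = 5,  x(5) = 20,  x(6) = 0,  x(7) = 15,  x(8) = 5,  x(9) = 15,  x(10) = 15,  x(11) = 10,  x(12) = 0,  x(13) = 20,  x(14) = 15,  x(15) = 20,  x(16) = 20,  x(17) = 5,  x(18) = 0,  x(19) = 10,  x(20) = 20,  x(21) = 10,  x(22) = 10,  x(23) = 15,  x(24) = 0,  x(25) = 5,  x(26) = 10.
Since (x(25), x(26)) = (x(1), x(2)) = (5, 10) (two consecutive terms determine the rest), the sequence is periodic with period 24.
So x(8602) = x(1 + ((8602-1) mod 24)) = x(10) = 15.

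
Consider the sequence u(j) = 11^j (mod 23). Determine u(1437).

7

u(0) = 1,  u(1) = 11,  u(2) = 6,  u(3) = 20,  u(4) = 13,  u(5) = 5,  u(6) = 9,  u(7) = 7,  u(8) = 8,  u(9) = 19,  u(10) = 2,  u(11) = 22,  u(12) = 12,  u(13) = 17,  u(14) = 3,  u(15) = 10,  u(16) = 18,  u(17) = 14,  u(18) = 16,  u(19) = 15,  u(20) = 4,  u(21) = 21,  u(22) = 1.
The sequence repeats with period 22.
(1437 - 0) mod 22 = 7, so u(1437) = u(7) = 7.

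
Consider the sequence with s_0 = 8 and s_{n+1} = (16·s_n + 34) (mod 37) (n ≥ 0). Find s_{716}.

Listing terms: s_0 = 8, s_1 = 14, s_2 = 36, s_3 = 18, s_4 = 26, s_5 = 6, s_6 = 19, s_7 = 5, s_8 = 3, s_9 = 8.
Since s_9 = s_0 = 8, the sequence is periodic with period 9.
(716 - 0) mod 9 = 5, so s_{716} = s_5 = 6.

6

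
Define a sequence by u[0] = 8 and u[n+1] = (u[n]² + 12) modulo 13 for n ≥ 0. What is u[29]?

u[0] = 8, u[1] = 11, u[2] = 3, u[3] = 8.
Since u[3] = u[0] = 8, the sequence is periodic with period 3.
(29 - 0) mod 3 = 2, so u[29] = u[2] = 3.

3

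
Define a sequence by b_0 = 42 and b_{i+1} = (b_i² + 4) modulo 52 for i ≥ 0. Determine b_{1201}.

0

Computing terms: b_0 = 42,  b_1 = 0,  b_2 = 4,  b_3 = 20,  b_4 = 40,  b_5 = 44,  b_6 = 16,  b_7 = 0.
Since b_7 = b_1 = 0, the sequence is eventually periodic: after a pre-period of length 1 it cycles with period 6.
For i ≥ 1, b_i depends only on (i - 1) mod 6. (1201 - 1) mod 6 = 0, so b_{1201} = b_1 = 0.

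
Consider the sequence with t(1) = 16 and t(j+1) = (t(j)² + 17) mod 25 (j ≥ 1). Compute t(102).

3

t(1) = 16; t(2) = 23; t(3) = 21; t(4) = 8; t(5) = 6; t(6) = 3; t(7) = 1; t(8) = 18; t(9) = 16.
Since t(9) = t(1) = 16, the sequence is periodic with period 8.
(102 - 1) mod 8 = 5, so t(102) = t(6) = 3.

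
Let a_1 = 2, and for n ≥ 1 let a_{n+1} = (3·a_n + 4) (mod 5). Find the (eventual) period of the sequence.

4

We have a_1 = 2; a_2 = 0; a_3 = 4; a_4 = 1; a_5 = 2.
Since a_5 = a_1 = 2, the sequence is periodic with period 4.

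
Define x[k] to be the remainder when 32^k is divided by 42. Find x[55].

32

Listing terms: x[0] = 1; x[1] = 32; x[2] = 16; x[3] = 8; x[4] = 4; x[5] = 2; x[6] = 22; x[7] = 32.
Since x[7] = x[1] = 32, the sequence is eventually periodic: after a pre-period of length 1 it cycles with period 6.
For k ≥ 1, x[k] depends only on (k - 1) mod 6. (55 - 1) mod 6 = 0, so x[55] = x[1] = 32.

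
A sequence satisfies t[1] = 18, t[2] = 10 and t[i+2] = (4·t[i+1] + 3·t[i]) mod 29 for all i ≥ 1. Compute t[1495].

28

Listing terms: t[1] = 18, t[2] = 10, t[3] = 7, t[4] = 0, t[5] = 21, t[6] = 26, t[7] = 22, t[8] = 21, t[9] = 5, t[10] = 25, t[11] = 28, t[12] = 13, t[13] = 20, t[14] = 3, t[15] = 14, t[16] = 7, t[17] = 12, t[18] = 11, t[19] = 22, t[20] = 5, t[21] = 28, t[22] = 11, t[23] = 12, t[24] = 23, t[25] = 12, t[26] = 1, t[27] = 11, t[28] = 18, t[29] = 18, t[30] = 10.
The sequence repeats with period 28.
(1495 - 1) mod 28 = 10, so t[1495] = t[11] = 28.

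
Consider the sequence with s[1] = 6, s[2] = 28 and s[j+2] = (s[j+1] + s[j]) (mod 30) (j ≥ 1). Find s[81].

Listing terms: s[1] = 6; s[2] = 28; s[3] = 4; s[4] = 2; s[5] = 6; s[6] = 8; s[7] = 14; s[8] = 22; s[9] = 6; s[10] = 28.
The sequence repeats with period 8.
(81 - 1) mod 8 = 0, so s[81] = s[1] = 6.

6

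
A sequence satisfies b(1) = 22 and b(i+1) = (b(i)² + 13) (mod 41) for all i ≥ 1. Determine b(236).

Listing terms: b(1) = 22; b(2) = 5; b(3) = 38; b(4) = 22.
Since b(4) = b(1) = 22, the sequence is periodic with period 3.
(236 - 1) mod 3 = 1, so b(236) = b(2) = 5.

5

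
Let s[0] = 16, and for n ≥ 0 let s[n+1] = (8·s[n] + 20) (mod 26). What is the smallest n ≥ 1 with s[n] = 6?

s[0] = 16, s[1] = 18, s[2] = 8, s[3] = 6, s[4] = 16.
Since s[4] = s[0] = 16, the sequence is periodic with period 4.
The value 6 first appears (with n ≥ 1) at s[3].

3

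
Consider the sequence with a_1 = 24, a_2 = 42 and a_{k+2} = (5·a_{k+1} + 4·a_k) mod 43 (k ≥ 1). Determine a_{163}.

34

We have a_1 = 24,  a_2 = 42,  a_3 = 5,  a_4 = 21,  a_5 = 39,  a_6 = 21,  a_7 = 3,  a_8 = 13,  a_9 = 34,  a_{10} = 7,  a_{11} = 42,  a_{12} = 23,  a_{13} = 25,  a_{14} = 2,  a_{15} = 24,  a_{16} = 42.
The sequence repeats with period 14.
(163 - 1) mod 14 = 8, so a_{163} = a_9 = 34.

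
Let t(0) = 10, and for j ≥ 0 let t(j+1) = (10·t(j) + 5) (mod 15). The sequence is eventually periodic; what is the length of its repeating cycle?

3

Listing terms: t(0) = 10, t(1) = 0, t(2) = 5, t(3) = 10.
Since t(3) = t(0) = 10, the sequence is periodic with period 3.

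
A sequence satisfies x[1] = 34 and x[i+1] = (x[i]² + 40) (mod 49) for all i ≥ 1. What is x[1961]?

Listing terms: x[1] = 34, x[2] = 20, x[3] = 48, x[4] = 41, x[5] = 6, x[6] = 27, x[7] = 34.
The sequence repeats with period 6.
So x[1961] = x[1 + ((1961-1) mod 6)] = x[5] = 6.

6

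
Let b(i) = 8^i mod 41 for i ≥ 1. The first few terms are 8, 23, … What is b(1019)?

36

Listing terms: b(1) = 8,  b(2) = 23,  b(3) = 20,  b(4) = 37,  b(5) = 9,  b(6) = 31,  b(7) = 2,  b(8) = 16,  b(9) = 5,  b(10) = 40,  b(11) = 33,  b(12) = 18,  b(13) = 21,  b(14) = 4,  b(15) = 32,  b(16) = 10,  b(17) = 39,  b(18) = 25,  b(19) = 36,  b(20) = 1,  b(21) = 8.
Since b(21) = b(1) = 8, the sequence is periodic with period 20.
(1019 - 1) mod 20 = 18, so b(1019) = b(19) = 36.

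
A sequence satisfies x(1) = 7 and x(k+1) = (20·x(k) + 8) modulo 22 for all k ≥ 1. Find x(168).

We have x(1) = 7, x(2) = 16, x(3) = 20, x(4) = 12, x(5) = 6, x(6) = 18, x(7) = 16.
Since x(7) = x(2) = 16, the sequence is eventually periodic: after a pre-period of length 1 it cycles with period 5.
For k ≥ 2, x(k) depends only on (k - 2) mod 5. (168 - 2) mod 5 = 1, so x(168) = x(3) = 20.

20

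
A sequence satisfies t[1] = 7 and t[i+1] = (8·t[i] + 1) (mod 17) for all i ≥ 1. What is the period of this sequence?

8

Listing terms: t[1] = 7, t[2] = 6, t[3] = 15, t[4] = 2, t[5] = 0, t[6] = 1, t[7] = 9, t[8] = 5, t[9] = 7.
Since t[9] = t[1] = 7, the sequence is periodic with period 8.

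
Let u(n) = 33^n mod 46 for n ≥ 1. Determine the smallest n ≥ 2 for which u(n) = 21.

Computing terms: u(1) = 33,  u(2) = 31,  u(3) = 11,  u(4) = 41,  u(5) = 19,  u(6) = 29,  u(7) = 37,  u(8) = 25,  u(9) = 43,  u(10) = 39,  u(11) = 45,  u(12) = 13,  u(13) = 15,  u(14) = 35,  u(15) = 5,  u(16) = 27,  u(17) = 17,  u(18) = 9,  u(19) = 21,  u(20) = 3,  u(21) = 7,  u(22) = 1,  u(23) = 33.
The sequence repeats with period 22.
The value 21 first appears (with n ≥ 2) at u(19).

19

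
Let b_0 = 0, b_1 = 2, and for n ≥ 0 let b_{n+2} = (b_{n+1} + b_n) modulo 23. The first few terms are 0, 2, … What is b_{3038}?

Computing terms: b_0 = 0; b_1 = 2; b_2 = 2; b_3 = 4; b_4 = 6; b_5 = 10; b_6 = 16; b_7 = 3; b_8 = 19; b_9 = 22; b_{10} = 18; b_{11} = 17; b_{12} = 12; b_{13} = 6; b_{14} = 18; b_{15} = 1; b_{16} = 19; b_{17} = 20; b_{18} = 16; b_{19} = 13; b_{20} = 6; b_{21} = 19; b_{22} = 2; b_{23} = 21; b_{24} = 0; b_{25} = 21; b_{26} = 21; b_{27} = 19; b_{28} = 17; b_{29} = 13; b_{30} = 7; b_{31} = 20; b_{32} = 4; b_{33} = 1; b_{34} = 5; b_{35} = 6; b_{36} = 11; b_{37} = 17; b_{38} = 5; b_{39} = 22; b_{40} = 4; b_{41} = 3; b_{42} = 7; b_{43} = 10; b_{44} = 17; b_{45} = 4; b_{46} = 21; b_{47} = 2; b_{48} = 0; b_{49} = 2.
The sequence repeats with period 48.
So b_{3038} = b_{0 + ((3038-0) mod 48)} = b_{14} = 18.

18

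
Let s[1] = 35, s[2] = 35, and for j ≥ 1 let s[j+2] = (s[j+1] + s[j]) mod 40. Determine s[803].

Listing terms: s[1] = 35; s[2] = 35; s[3] = 30; s[4] = 25; s[5] = 15; s[6] = 0; s[7] = 15; s[8] = 15; s[9] = 30; s[10] = 5; s[11] = 35; s[12] = 0; s[13] = 35; s[14] = 35.
Since (s[13], s[14]) = (s[1], s[2]) = (35, 35) (two consecutive terms determine the rest), the sequence is periodic with period 12.
(803 - 1) mod 12 = 10, so s[803] = s[11] = 35.

35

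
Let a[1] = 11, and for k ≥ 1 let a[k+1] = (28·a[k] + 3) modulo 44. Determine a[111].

We have a[1] = 11, a[2] = 3, a[3] = 43, a[4] = 19, a[5] = 7, a[6] = 23, a[7] = 31, a[8] = 35, a[9] = 15, a[10] = 27, a[11] = 11.
The sequence repeats with period 10.
(111 - 1) mod 10 = 0, so a[111] = a[1] = 11.

11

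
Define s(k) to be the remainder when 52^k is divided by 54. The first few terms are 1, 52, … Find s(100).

52

We have s(0) = 1, s(1) = 52, s(2) = 4, s(3) = 46, s(4) = 16, s(5) = 22, s(6) = 10, s(7) = 34, s(8) = 40, s(9) = 28, s(10) = 52.
Since s(10) = s(1) = 52, the sequence is eventually periodic: after a pre-period of length 1 it cycles with period 9.
For k ≥ 1, s(k) depends only on (k - 1) mod 9. (100 - 1) mod 9 = 0, so s(100) = s(1) = 52.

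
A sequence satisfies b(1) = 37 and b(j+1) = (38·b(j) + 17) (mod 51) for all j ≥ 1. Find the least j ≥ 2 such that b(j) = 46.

2

b(1) = 37,  b(2) = 46,  b(3) = 31,  b(4) = 22,  b(5) = 37.
The sequence repeats with period 4.
The value 46 first appears (with j ≥ 2) at b(2).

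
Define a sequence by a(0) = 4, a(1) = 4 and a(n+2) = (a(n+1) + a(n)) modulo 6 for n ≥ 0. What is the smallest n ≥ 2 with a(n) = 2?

a(0) = 4, a(1) = 4, a(2) = 2, a(3) = 0, a(4) = 2, a(5) = 2, a(6) = 4, a(7) = 0, a(8) = 4, a(9) = 4.
The sequence repeats with period 8.
The value 2 first appears (with n ≥ 2) at a(2).

2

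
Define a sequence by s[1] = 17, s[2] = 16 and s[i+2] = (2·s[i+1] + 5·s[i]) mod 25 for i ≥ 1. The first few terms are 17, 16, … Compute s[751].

Computing terms: s[1] = 17, s[2] = 16, s[3] = 17, s[4] = 14, s[5] = 13, s[6] = 21, s[7] = 7, s[8] = 19, s[9] = 23, s[10] = 16, s[11] = 22, s[12] = 24, s[13] = 8, s[14] = 11, s[15] = 12, s[16] = 4, s[17] = 18, s[18] = 6, s[19] = 2, s[20] = 9, s[21] = 3, s[22] = 1, s[23] = 17, s[24] = 14.
Since (s[23], s[24]) = (s[3], s[4]) = (17, 14) (two consecutive terms determine the rest), the sequence is eventually periodic: after a pre-period of length 2 it cycles with period 20.
For i ≥ 3, s[i] depends only on (i - 3) mod 20. (751 - 3) mod 20 = 8, so s[751] = s[11] = 22.

22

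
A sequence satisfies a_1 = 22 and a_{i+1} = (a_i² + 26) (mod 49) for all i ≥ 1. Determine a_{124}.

6

a_1 = 22; a_2 = 20; a_3 = 34; a_4 = 6; a_5 = 13; a_6 = 48; a_7 = 27; a_8 = 20.
Since a_8 = a_2 = 20, the sequence is eventually periodic: after a pre-period of length 1 it cycles with period 6.
For i ≥ 2, a_i depends only on (i - 2) mod 6. (124 - 2) mod 6 = 2, so a_{124} = a_4 = 6.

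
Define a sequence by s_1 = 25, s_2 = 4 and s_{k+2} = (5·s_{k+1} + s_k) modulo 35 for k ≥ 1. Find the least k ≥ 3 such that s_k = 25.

Listing terms: s_1 = 25, s_2 = 4, s_3 = 10, s_4 = 19, s_5 = 0, s_6 = 19, s_7 = 25, s_8 = 4.
Since (s_7, s_8) = (s_1, s_2) = (25, 4) (two consecutive terms determine the rest), the sequence is periodic with period 6.
The value 25 next appears (with k ≥ 3) at s_7.

7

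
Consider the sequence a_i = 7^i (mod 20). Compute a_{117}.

7

Listing terms: a_1 = 7, a_2 = 9, a_3 = 3, a_4 = 1, a_5 = 7.
Since a_5 = a_1 = 7, the sequence is periodic with period 4.
(117 - 1) mod 4 = 0, so a_{117} = a_1 = 7.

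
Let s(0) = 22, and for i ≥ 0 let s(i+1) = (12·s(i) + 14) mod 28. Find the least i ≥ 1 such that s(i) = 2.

4

Listing terms: s(0) = 22; s(1) = 26; s(2) = 18; s(3) = 6; s(4) = 2; s(5) = 10; s(6) = 22.
Since s(6) = s(0) = 22, the sequence is periodic with period 6.
The value 2 first appears (with i ≥ 1) at s(4).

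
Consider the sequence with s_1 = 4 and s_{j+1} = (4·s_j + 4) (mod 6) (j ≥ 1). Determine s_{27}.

We have s_1 = 4; s_2 = 2; s_3 = 0; s_4 = 4.
The sequence repeats with period 3.
(27 - 1) mod 3 = 2, so s_{27} = s_3 = 0.

0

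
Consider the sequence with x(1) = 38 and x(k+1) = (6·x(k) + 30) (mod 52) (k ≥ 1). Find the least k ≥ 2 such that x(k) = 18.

3

Listing terms: x(1) = 38; x(2) = 50; x(3) = 18; x(4) = 34; x(5) = 26; x(6) = 30; x(7) = 2; x(8) = 42; x(9) = 22; x(10) = 6; x(11) = 14; x(12) = 10; x(13) = 38.
Since x(13) = x(1) = 38, the sequence is periodic with period 12.
The value 18 first appears (with k ≥ 2) at x(3).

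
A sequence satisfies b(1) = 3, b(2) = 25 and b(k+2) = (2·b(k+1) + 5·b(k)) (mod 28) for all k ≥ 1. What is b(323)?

Listing terms: b(1) = 3, b(2) = 25, b(3) = 9, b(4) = 3, b(5) = 23, b(6) = 5, b(7) = 13, b(8) = 23, b(9) = 27, b(10) = 1, b(11) = 25, b(12) = 27, b(13) = 11, b(14) = 17, b(15) = 5, b(16) = 11, b(17) = 19, b(18) = 9, b(19) = 1, b(20) = 19, b(21) = 15, b(22) = 13, b(23) = 17, b(24) = 15, b(25) = 3, b(26) = 25.
The sequence repeats with period 24.
(323 - 1) mod 24 = 10, so b(323) = b(11) = 25.

25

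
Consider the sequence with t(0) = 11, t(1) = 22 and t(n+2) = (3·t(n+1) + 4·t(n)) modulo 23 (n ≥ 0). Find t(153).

Listing terms: t(0) = 11, t(1) = 22, t(2) = 18, t(3) = 4, t(4) = 15, t(5) = 15, t(6) = 13, t(7) = 7, t(8) = 4, t(9) = 17, t(10) = 21, t(11) = 16, t(12) = 17, t(13) = 0, t(14) = 22, t(15) = 20, t(16) = 10, t(17) = 18, t(18) = 2, t(19) = 9, t(20) = 12, t(21) = 3, t(22) = 11, t(23) = 22.
The sequence repeats with period 22.
(153 - 0) mod 22 = 21, so t(153) = t(21) = 3.

3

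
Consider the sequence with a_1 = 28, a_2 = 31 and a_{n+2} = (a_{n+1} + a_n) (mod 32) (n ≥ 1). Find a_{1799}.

9

We have a_1 = 28; a_2 = 31; a_3 = 27; a_4 = 26; a_5 = 21; a_6 = 15; a_7 = 4; a_8 = 19; a_9 = 23; a_{10} = 10; a_{11} = 1; a_{12} = 11; a_{13} = 12; a_{14} = 23; a_{15} = 3; a_{16} = 26; a_{17} = 29; a_{18} = 23; a_{19} = 20; a_{20} = 11; a_{21} = 31; a_{22} = 10; a_{23} = 9; a_{24} = 19; a_{25} = 28; a_{26} = 15; a_{27} = 11; a_{28} = 26; a_{29} = 5; a_{30} = 31; a_{31} = 4; a_{32} = 3; a_{33} = 7; a_{34} = 10; a_{35} = 17; a_{36} = 27; a_{37} = 12; a_{38} = 7; a_{39} = 19; a_{40} = 26; a_{41} = 13; a_{42} = 7; a_{43} = 20; a_{44} = 27; a_{45} = 15; a_{46} = 10; a_{47} = 25; a_{48} = 3; a_{49} = 28; a_{50} = 31.
The sequence repeats with period 48.
So a_{1799} = a_{1 + ((1799-1) mod 48)} = a_{23} = 9.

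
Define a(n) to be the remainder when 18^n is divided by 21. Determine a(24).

Listing terms: a(0) = 1, a(1) = 18, a(2) = 9, a(3) = 15, a(4) = 18.
Since a(4) = a(1) = 18, the sequence is eventually periodic: after a pre-period of length 1 it cycles with period 3.
For n ≥ 1, a(n) depends only on (n - 1) mod 3. (24 - 1) mod 3 = 2, so a(24) = a(3) = 15.

15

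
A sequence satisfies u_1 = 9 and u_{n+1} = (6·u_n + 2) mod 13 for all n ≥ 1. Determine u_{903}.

We have u_1 = 9; u_2 = 4; u_3 = 0; u_4 = 2; u_5 = 1; u_6 = 8; u_7 = 11; u_8 = 3; u_9 = 7; u_{10} = 5; u_{11} = 6; u_{12} = 12; u_{13} = 9.
The sequence repeats with period 12.
(903 - 1) mod 12 = 2, so u_{903} = u_3 = 0.

0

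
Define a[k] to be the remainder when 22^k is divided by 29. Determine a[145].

a[1] = 22; a[2] = 20; a[3] = 5; a[4] = 23; a[5] = 13; a[6] = 25; a[7] = 28; a[8] = 7; a[9] = 9; a[10] = 24; a[11] = 6; a[12] = 16; a[13] = 4; a[14] = 1; a[15] = 22.
Since a[15] = a[1] = 22, the sequence is periodic with period 14.
So a[145] = a[1 + ((145-1) mod 14)] = a[5] = 13.

13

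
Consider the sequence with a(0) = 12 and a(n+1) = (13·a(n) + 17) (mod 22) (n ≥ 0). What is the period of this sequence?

We have a(0) = 12, a(1) = 19, a(2) = 0, a(3) = 17, a(4) = 18, a(5) = 9, a(6) = 2, a(7) = 21, a(8) = 4, a(9) = 3, a(10) = 12.
Since a(10) = a(0) = 12, the sequence is periodic with period 10.

10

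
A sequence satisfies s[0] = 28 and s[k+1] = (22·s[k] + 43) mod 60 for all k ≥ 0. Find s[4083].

25

Computing terms: s[0] = 28, s[1] = 59, s[2] = 21, s[3] = 25, s[4] = 53, s[5] = 9, s[6] = 1, s[7] = 5, s[8] = 33, s[9] = 49, s[10] = 41, s[11] = 45, s[12] = 13, s[13] = 29, s[14] = 21.
Since s[14] = s[2] = 21, the sequence is eventually periodic: after a pre-period of length 2 it cycles with period 12.
For k ≥ 2, s[k] depends only on (k - 2) mod 12. (4083 - 2) mod 12 = 1, so s[4083] = s[3] = 25.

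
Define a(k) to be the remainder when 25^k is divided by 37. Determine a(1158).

a(0) = 1, a(1) = 25, a(2) = 33, a(3) = 11, a(4) = 16, a(5) = 30, a(6) = 10, a(7) = 28, a(8) = 34, a(9) = 36, a(10) = 12, a(11) = 4, a(12) = 26, a(13) = 21, a(14) = 7, a(15) = 27, a(16) = 9, a(17) = 3, a(18) = 1.
The sequence repeats with period 18.
So a(1158) = a(0 + ((1158-0) mod 18)) = a(6) = 10.

10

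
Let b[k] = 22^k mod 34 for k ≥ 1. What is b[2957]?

20

Listing terms: b[1] = 22; b[2] = 8; b[3] = 6; b[4] = 30; b[5] = 14; b[6] = 2; b[7] = 10; b[8] = 16; b[9] = 12; b[10] = 26; b[11] = 28; b[12] = 4; b[13] = 20; b[14] = 32; b[15] = 24; b[16] = 18; b[17] = 22.
Since b[17] = b[1] = 22, the sequence is periodic with period 16.
(2957 - 1) mod 16 = 12, so b[2957] = b[13] = 20.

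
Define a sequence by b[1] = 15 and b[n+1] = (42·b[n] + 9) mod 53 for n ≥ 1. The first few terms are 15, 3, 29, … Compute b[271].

5

Listing terms: b[1] = 15, b[2] = 3, b[3] = 29, b[4] = 8, b[5] = 27, b[6] = 30, b[7] = 50, b[8] = 42, b[9] = 24, b[10] = 10, b[11] = 5, b[12] = 7, b[13] = 38, b[14] = 15.
The sequence repeats with period 13.
(271 - 1) mod 13 = 10, so b[271] = b[11] = 5.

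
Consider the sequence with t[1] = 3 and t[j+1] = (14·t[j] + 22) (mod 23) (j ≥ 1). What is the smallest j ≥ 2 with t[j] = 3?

23

Computing terms: t[1] = 3, t[2] = 18, t[3] = 21, t[4] = 17, t[5] = 7, t[6] = 5, t[7] = 0, t[8] = 22, t[9] = 8, t[10] = 19, t[11] = 12, t[12] = 6, t[13] = 14, t[14] = 11, t[15] = 15, t[16] = 2, t[17] = 4, t[18] = 9, t[19] = 10, t[20] = 1, t[21] = 13, t[22] = 20, t[23] = 3.
The sequence repeats with period 22.
The value 3 next appears (with j ≥ 2) at t[23].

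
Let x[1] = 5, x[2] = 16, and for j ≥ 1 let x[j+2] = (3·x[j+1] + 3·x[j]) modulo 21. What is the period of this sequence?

Listing terms: x[1] = 5, x[2] = 16, x[3] = 0, x[4] = 6, x[5] = 18, x[6] = 9, x[7] = 18, x[8] = 18, x[9] = 3, x[10] = 0, x[11] = 9, x[12] = 6, x[13] = 3, x[14] = 6, x[15] = 6, x[16] = 15, x[17] = 0, x[18] = 3, x[19] = 9, x[20] = 15, x[21] = 9, x[22] = 9, x[23] = 12, x[24] = 0, x[25] = 15, x[26] = 3, x[27] = 12, x[28] = 3, x[29] = 3, x[30] = 18, x[31] = 0, x[32] = 12, x[33] = 15, x[34] = 18, x[35] = 15, x[36] = 15, x[37] = 6, x[38] = 0, x[39] = 18, x[40] = 12, x[41] = 6, x[42] = 12, x[43] = 12, x[44] = 9, x[45] = 0, x[46] = 6.
Since (x[45], x[46]) = (x[3], x[4]) = (0, 6) (two consecutive terms determine the rest), the sequence is eventually periodic: after a pre-period of length 2 it cycles with period 42.

42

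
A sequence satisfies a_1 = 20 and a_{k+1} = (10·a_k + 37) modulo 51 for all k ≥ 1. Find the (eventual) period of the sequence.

a_1 = 20, a_2 = 33, a_3 = 10, a_4 = 35, a_5 = 30, a_6 = 31, a_7 = 41, a_8 = 39, a_9 = 19, a_{10} = 23, a_{11} = 12, a_{12} = 4, a_{13} = 26, a_{14} = 42, a_{15} = 49, a_{16} = 17, a_{17} = 3, a_{18} = 16, a_{19} = 44, a_{20} = 18, a_{21} = 13, a_{22} = 14, a_{23} = 24, a_{24} = 22, a_{25} = 2, a_{26} = 6, a_{27} = 46, a_{28} = 38, a_{29} = 9, a_{30} = 25, a_{31} = 32, a_{32} = 0, a_{33} = 37, a_{34} = 50, a_{35} = 27, a_{36} = 1, a_{37} = 47, a_{38} = 48, a_{39} = 7, a_{40} = 5, a_{41} = 36, a_{42} = 40, a_{43} = 29, a_{44} = 21, a_{45} = 43, a_{46} = 8, a_{47} = 15, a_{48} = 34, a_{49} = 20.
The sequence repeats with period 48.

48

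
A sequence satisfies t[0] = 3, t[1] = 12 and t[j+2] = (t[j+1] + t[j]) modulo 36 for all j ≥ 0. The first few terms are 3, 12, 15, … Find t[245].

33

Listing terms: t[0] = 3; t[1] = 12; t[2] = 15; t[3] = 27; t[4] = 6; t[5] = 33; t[6] = 3; t[7] = 0; t[8] = 3; t[9] = 3; t[10] = 6; t[11] = 9; t[12] = 15; t[13] = 24; t[14] = 3; t[15] = 27; t[16] = 30; t[17] = 21; t[18] = 15; t[19] = 0; t[20] = 15; t[21] = 15; t[22] = 30; t[23] = 9; t[24] = 3; t[25] = 12.
Since (t[24], t[25]) = (t[0], t[1]) = (3, 12) (two consecutive terms determine the rest), the sequence is periodic with period 24.
(245 - 0) mod 24 = 5, so t[245] = t[5] = 33.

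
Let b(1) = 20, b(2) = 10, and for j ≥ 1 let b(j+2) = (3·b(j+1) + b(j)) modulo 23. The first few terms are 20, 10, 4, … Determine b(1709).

20

b(1) = 20,  b(2) = 10,  b(3) = 4,  b(4) = 22,  b(5) = 1,  b(6) = 2,  b(7) = 7,  b(8) = 0,  b(9) = 7,  b(10) = 21,  b(11) = 1,  b(12) = 1,  b(13) = 4,  b(14) = 13,  b(15) = 20,  b(16) = 4,  b(17) = 9,  b(18) = 8,  b(19) = 10,  b(20) = 15,  b(21) = 9,  b(22) = 19,  b(23) = 20,  b(24) = 10.
The sequence repeats with period 22.
(1709 - 1) mod 22 = 14, so b(1709) = b(15) = 20.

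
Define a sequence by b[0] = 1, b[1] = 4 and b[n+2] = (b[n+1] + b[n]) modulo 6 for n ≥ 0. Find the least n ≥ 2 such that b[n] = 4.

We have b[0] = 1,  b[1] = 4,  b[2] = 5,  b[3] = 3,  b[4] = 2,  b[5] = 5,  b[6] = 1,  b[7] = 0,  b[8] = 1,  b[9] = 1,  b[10] = 2,  b[11] = 3,  b[12] = 5,  b[13] = 2,  b[14] = 1,  b[15] = 3,  b[16] = 4,  b[17] = 1,  b[18] = 5,  b[19] = 0,  b[20] = 5,  b[21] = 5,  b[22] = 4,  b[23] = 3,  b[24] = 1,  b[25] = 4.
Since (b[24], b[25]) = (b[0], b[1]) = (1, 4) (two consecutive terms determine the rest), the sequence is periodic with period 24.
The value 4 first appears (with n ≥ 2) at b[16].

16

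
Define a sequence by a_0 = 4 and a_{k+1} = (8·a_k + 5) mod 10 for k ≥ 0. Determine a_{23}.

a_0 = 4,  a_1 = 7,  a_2 = 1,  a_3 = 3,  a_4 = 9,  a_5 = 7.
Since a_5 = a_1 = 7, the sequence is eventually periodic: after a pre-period of length 1 it cycles with period 4.
For k ≥ 1, a_k depends only on (k - 1) mod 4. (23 - 1) mod 4 = 2, so a_{23} = a_3 = 3.

3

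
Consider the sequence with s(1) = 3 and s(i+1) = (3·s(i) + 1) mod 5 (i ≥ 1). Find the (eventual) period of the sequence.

We have s(1) = 3; s(2) = 0; s(3) = 1; s(4) = 4; s(5) = 3.
The sequence repeats with period 4.

4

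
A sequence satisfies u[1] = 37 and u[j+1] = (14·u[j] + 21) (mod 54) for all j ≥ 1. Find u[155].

31

We have u[1] = 37; u[2] = 53; u[3] = 7; u[4] = 11; u[5] = 13; u[6] = 41; u[7] = 1; u[8] = 35; u[9] = 25; u[10] = 47; u[11] = 31; u[12] = 23; u[13] = 19; u[14] = 17; u[15] = 43; u[16] = 29; u[17] = 49; u[18] = 5; u[19] = 37.
The sequence repeats with period 18.
So u[155] = u[1 + ((155-1) mod 18)] = u[11] = 31.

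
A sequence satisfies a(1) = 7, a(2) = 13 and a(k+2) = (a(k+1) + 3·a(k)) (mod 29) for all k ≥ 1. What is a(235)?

We have a(1) = 7,  a(2) = 13,  a(3) = 5,  a(4) = 15,  a(5) = 1,  a(6) = 17,  a(7) = 20,  a(8) = 13,  a(9) = 15,  a(10) = 25,  a(11) = 12,  a(12) = 0,  a(13) = 7,  a(14) = 7,  a(15) = 28,  a(16) = 20,  a(17) = 17,  a(18) = 19,  a(19) = 12,  a(20) = 11,  a(21) = 18,  a(22) = 22,  a(23) = 18,  a(24) = 26,  a(25) = 22,  a(26) = 13,  a(27) = 21,  a(28) = 2,  a(29) = 7,  a(30) = 13.
The sequence repeats with period 28.
(235 - 1) mod 28 = 10, so a(235) = a(11) = 12.

12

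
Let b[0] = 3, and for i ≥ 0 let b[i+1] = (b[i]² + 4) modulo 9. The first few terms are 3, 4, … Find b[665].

Computing terms: b[0] = 3; b[1] = 4; b[2] = 2; b[3] = 8; b[4] = 5; b[5] = 2.
Since b[5] = b[2] = 2, the sequence is eventually periodic: after a pre-period of length 2 it cycles with period 3.
For i ≥ 2, b[i] depends only on (i - 2) mod 3. (665 - 2) mod 3 = 0, so b[665] = b[2] = 2.

2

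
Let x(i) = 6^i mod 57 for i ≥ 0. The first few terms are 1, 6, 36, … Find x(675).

39

Computing terms: x(0) = 1,  x(1) = 6,  x(2) = 36,  x(3) = 45,  x(4) = 42,  x(5) = 24,  x(6) = 30,  x(7) = 9,  x(8) = 54,  x(9) = 39,  x(10) = 6.
Since x(10) = x(1) = 6, the sequence is eventually periodic: after a pre-period of length 1 it cycles with period 9.
For i ≥ 1, x(i) depends only on (i - 1) mod 9. (675 - 1) mod 9 = 8, so x(675) = x(9) = 39.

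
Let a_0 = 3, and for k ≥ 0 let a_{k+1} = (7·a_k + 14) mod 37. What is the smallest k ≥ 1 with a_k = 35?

1

Listing terms: a_0 = 3, a_1 = 35, a_2 = 0, a_3 = 14, a_4 = 1, a_5 = 21, a_6 = 13, a_7 = 31, a_8 = 9, a_9 = 3.
Since a_9 = a_0 = 3, the sequence is periodic with period 9.
The value 35 first appears (with k ≥ 1) at a_1.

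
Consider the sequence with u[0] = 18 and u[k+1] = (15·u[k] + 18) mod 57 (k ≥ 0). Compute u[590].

u[0] = 18,  u[1] = 3,  u[2] = 6,  u[3] = 51,  u[4] = 42,  u[5] = 21,  u[6] = 48,  u[7] = 54,  u[8] = 30,  u[9] = 12,  u[10] = 27,  u[11] = 24,  u[12] = 36,  u[13] = 45,  u[14] = 9,  u[15] = 39,  u[16] = 33,  u[17] = 0,  u[18] = 18.
The sequence repeats with period 18.
(590 - 0) mod 18 = 14, so u[590] = u[14] = 9.

9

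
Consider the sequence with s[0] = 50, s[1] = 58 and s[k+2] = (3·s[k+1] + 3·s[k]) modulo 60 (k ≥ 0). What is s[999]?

6

Computing terms: s[0] = 50, s[1] = 58, s[2] = 24, s[3] = 6, s[4] = 30, s[5] = 48, s[6] = 54, s[7] = 6, s[8] = 0, s[9] = 18, s[10] = 54, s[11] = 36, s[12] = 30, s[13] = 18, s[14] = 24, s[15] = 6.
Since (s[14], s[15]) = (s[2], s[3]) = (24, 6) (two consecutive terms determine the rest), the sequence is eventually periodic: after a pre-period of length 2 it cycles with period 12.
For k ≥ 2, s[k] depends only on (k - 2) mod 12. (999 - 2) mod 12 = 1, so s[999] = s[3] = 6.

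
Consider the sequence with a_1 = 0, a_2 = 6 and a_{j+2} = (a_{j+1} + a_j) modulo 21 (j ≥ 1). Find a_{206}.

12

Computing terms: a_1 = 0; a_2 = 6; a_3 = 6; a_4 = 12; a_5 = 18; a_6 = 9; a_7 = 6; a_8 = 15; a_9 = 0; a_{10} = 15; a_{11} = 15; a_{12} = 9; a_{13} = 3; a_{14} = 12; a_{15} = 15; a_{16} = 6; a_{17} = 0; a_{18} = 6.
The sequence repeats with period 16.
(206 - 1) mod 16 = 13, so a_{206} = a_{14} = 12.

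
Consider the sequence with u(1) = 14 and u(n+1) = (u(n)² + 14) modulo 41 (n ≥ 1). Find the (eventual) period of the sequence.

4

We have u(1) = 14; u(2) = 5; u(3) = 39; u(4) = 18; u(5) = 10; u(6) = 32; u(7) = 13; u(8) = 19; u(9) = 6; u(10) = 9; u(11) = 13.
Since u(11) = u(7) = 13, the sequence is eventually periodic: after a pre-period of length 6 it cycles with period 4.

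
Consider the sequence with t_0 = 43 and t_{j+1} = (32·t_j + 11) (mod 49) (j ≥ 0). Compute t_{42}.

Listing terms: t_0 = 43; t_1 = 15; t_2 = 1; t_3 = 43.
Since t_3 = t_0 = 43, the sequence is periodic with period 3.
So t_{42} = t_{0 + ((42-0) mod 3)} = t_0 = 43.

43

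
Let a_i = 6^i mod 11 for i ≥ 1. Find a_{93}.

Computing terms: a_1 = 6,  a_2 = 3,  a_3 = 7,  a_4 = 9,  a_5 = 10,  a_6 = 5,  a_7 = 8,  a_8 = 4,  a_9 = 2,  a_{10} = 1,  a_{11} = 6.
The sequence repeats with period 10.
So a_{93} = a_{1 + ((93-1) mod 10)} = a_3 = 7.

7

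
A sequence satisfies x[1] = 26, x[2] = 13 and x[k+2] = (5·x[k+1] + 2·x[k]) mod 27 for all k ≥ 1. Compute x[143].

4

x[1] = 26; x[2] = 13; x[3] = 9; x[4] = 17; x[5] = 22; x[6] = 9; x[7] = 8; x[8] = 4; x[9] = 9; x[10] = 26; x[11] = 13.
The sequence repeats with period 9.
So x[143] = x[1 + ((143-1) mod 9)] = x[8] = 4.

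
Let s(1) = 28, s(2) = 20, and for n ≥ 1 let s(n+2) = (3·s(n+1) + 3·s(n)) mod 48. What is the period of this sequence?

Listing terms: s(1) = 28, s(2) = 20, s(3) = 0, s(4) = 12, s(5) = 36, s(6) = 0, s(7) = 12.
Since (s(6), s(7)) = (s(3), s(4)) = (0, 12) (two consecutive terms determine the rest), the sequence is eventually periodic: after a pre-period of length 2 it cycles with period 3.

3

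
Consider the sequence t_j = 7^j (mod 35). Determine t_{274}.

t_0 = 1, t_1 = 7, t_2 = 14, t_3 = 28, t_4 = 21, t_5 = 7.
Since t_5 = t_1 = 7, the sequence is eventually periodic: after a pre-period of length 1 it cycles with period 4.
For j ≥ 1, t_j depends only on (j - 1) mod 4. (274 - 1) mod 4 = 1, so t_{274} = t_2 = 14.

14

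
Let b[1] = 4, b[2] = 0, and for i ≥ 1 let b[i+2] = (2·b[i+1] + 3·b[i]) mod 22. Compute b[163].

Listing terms: b[1] = 4, b[2] = 0, b[3] = 12, b[4] = 2, b[5] = 18, b[6] = 20, b[7] = 6, b[8] = 6, b[9] = 8, b[10] = 12, b[11] = 4, b[12] = 0.
Since (b[11], b[12]) = (b[1], b[2]) = (4, 0) (two consecutive terms determine the rest), the sequence is periodic with period 10.
(163 - 1) mod 10 = 2, so b[163] = b[3] = 12.

12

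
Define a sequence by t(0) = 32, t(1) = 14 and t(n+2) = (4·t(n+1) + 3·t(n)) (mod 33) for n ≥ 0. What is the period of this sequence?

Computing terms: t(0) = 32; t(1) = 14; t(2) = 20; t(3) = 23; t(4) = 20; t(5) = 17; t(6) = 29; t(7) = 2; t(8) = 29; t(9) = 23; t(10) = 14; t(11) = 26; t(12) = 14; t(13) = 2; t(14) = 17; t(15) = 8; t(16) = 17; t(17) = 26; t(18) = 23; t(19) = 5; t(20) = 23; t(21) = 8; t(22) = 2; t(23) = 32; t(24) = 2; t(25) = 5; t(26) = 26; t(27) = 20; t(28) = 26; t(29) = 32; t(30) = 8; t(31) = 29; t(32) = 8; t(33) = 20; t(34) = 5; t(35) = 14; t(36) = 5; t(37) = 29; t(38) = 32; t(39) = 17; t(40) = 32; t(41) = 14.
The sequence repeats with period 40.

40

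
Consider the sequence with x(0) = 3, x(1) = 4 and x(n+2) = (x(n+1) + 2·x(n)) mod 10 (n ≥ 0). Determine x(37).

Computing terms: x(0) = 3, x(1) = 4, x(2) = 0, x(3) = 8, x(4) = 8, x(5) = 4, x(6) = 0.
Since (x(5), x(6)) = (x(1), x(2)) = (4, 0) (two consecutive terms determine the rest), the sequence is eventually periodic: after a pre-period of length 1 it cycles with period 4.
For n ≥ 1, x(n) depends only on (n - 1) mod 4. (37 - 1) mod 4 = 0, so x(37) = x(1) = 4.

4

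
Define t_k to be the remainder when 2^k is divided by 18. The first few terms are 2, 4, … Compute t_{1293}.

8

Computing terms: t_1 = 2, t_2 = 4, t_3 = 8, t_4 = 16, t_5 = 14, t_6 = 10, t_7 = 2.
Since t_7 = t_1 = 2, the sequence is periodic with period 6.
So t_{1293} = t_{1 + ((1293-1) mod 6)} = t_3 = 8.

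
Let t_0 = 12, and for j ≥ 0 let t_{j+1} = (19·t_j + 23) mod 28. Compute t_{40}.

We have t_0 = 12,  t_1 = 27,  t_2 = 4,  t_3 = 15,  t_4 = 0,  t_5 = 23,  t_6 = 12.
The sequence repeats with period 6.
(40 - 0) mod 6 = 4, so t_{40} = t_4 = 0.

0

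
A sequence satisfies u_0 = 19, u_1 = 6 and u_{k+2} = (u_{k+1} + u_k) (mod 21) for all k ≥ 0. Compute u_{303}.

We have u_0 = 19,  u_1 = 6,  u_2 = 4,  u_3 = 10,  u_4 = 14,  u_5 = 3,  u_6 = 17,  u_7 = 20,  u_8 = 16,  u_9 = 15,  u_{10} = 10,  u_{11} = 4,  u_{12} = 14,  u_{13} = 18,  u_{14} = 11,  u_{15} = 8,  u_{16} = 19,  u_{17} = 6.
Since (u_{16}, u_{17}) = (u_0, u_1) = (19, 6) (two consecutive terms determine the rest), the sequence is periodic with period 16.
(303 - 0) mod 16 = 15, so u_{303} = u_{15} = 8.

8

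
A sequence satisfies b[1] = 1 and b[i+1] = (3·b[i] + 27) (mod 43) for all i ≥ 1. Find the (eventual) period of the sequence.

b[1] = 1,  b[2] = 30,  b[3] = 31,  b[4] = 34,  b[5] = 0,  b[6] = 27,  b[7] = 22,  b[8] = 7,  b[9] = 5,  b[10] = 42,  b[11] = 24,  b[12] = 13,  b[13] = 23,  b[14] = 10,  b[15] = 14,  b[16] = 26,  b[17] = 19,  b[18] = 41,  b[19] = 21,  b[20] = 4,  b[21] = 39,  b[22] = 15,  b[23] = 29,  b[24] = 28,  b[25] = 25,  b[26] = 16,  b[27] = 32,  b[28] = 37,  b[29] = 9,  b[30] = 11,  b[31] = 17,  b[32] = 35,  b[33] = 3,  b[34] = 36,  b[35] = 6,  b[36] = 2,  b[37] = 33,  b[38] = 40,  b[39] = 18,  b[40] = 38,  b[41] = 12,  b[42] = 20,  b[43] = 1.
The sequence repeats with period 42.

42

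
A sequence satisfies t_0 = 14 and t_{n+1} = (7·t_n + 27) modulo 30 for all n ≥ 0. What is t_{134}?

Listing terms: t_0 = 14,  t_1 = 5,  t_2 = 2,  t_3 = 11,  t_4 = 14.
The sequence repeats with period 4.
So t_{134} = t_{0 + ((134-0) mod 4)} = t_2 = 2.

2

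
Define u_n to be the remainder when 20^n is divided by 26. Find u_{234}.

12

Computing terms: u_1 = 20,  u_2 = 10,  u_3 = 18,  u_4 = 22,  u_5 = 24,  u_6 = 12,  u_7 = 6,  u_8 = 16,  u_9 = 8,  u_{10} = 4,  u_{11} = 2,  u_{12} = 14,  u_{13} = 20.
Since u_{13} = u_1 = 20, the sequence is periodic with period 12.
(234 - 1) mod 12 = 5, so u_{234} = u_6 = 12.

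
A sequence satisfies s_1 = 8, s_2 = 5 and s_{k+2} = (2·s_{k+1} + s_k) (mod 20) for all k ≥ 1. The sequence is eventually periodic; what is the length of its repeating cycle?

s_1 = 8; s_2 = 5; s_3 = 18; s_4 = 1; s_5 = 0; s_6 = 1; s_7 = 2; s_8 = 5; s_9 = 12; s_{10} = 9; s_{11} = 10; s_{12} = 9; s_{13} = 8; s_{14} = 5.
Since (s_{13}, s_{14}) = (s_1, s_2) = (8, 5) (two consecutive terms determine the rest), the sequence is periodic with period 12.

12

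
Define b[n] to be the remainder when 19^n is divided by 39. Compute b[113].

We have b[0] = 1,  b[1] = 19,  b[2] = 10,  b[3] = 34,  b[4] = 22,  b[5] = 28,  b[6] = 25,  b[7] = 7,  b[8] = 16,  b[9] = 31,  b[10] = 4,  b[11] = 37,  b[12] = 1.
Since b[12] = b[0] = 1, the sequence is periodic with period 12.
(113 - 0) mod 12 = 5, so b[113] = b[5] = 28.

28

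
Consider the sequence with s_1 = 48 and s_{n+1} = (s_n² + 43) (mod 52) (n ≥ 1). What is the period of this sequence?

We have s_1 = 48; s_2 = 7; s_3 = 40; s_4 = 31; s_5 = 16; s_6 = 39; s_7 = 4; s_8 = 7.
Since s_8 = s_2 = 7, the sequence is eventually periodic: after a pre-period of length 1 it cycles with period 6.

6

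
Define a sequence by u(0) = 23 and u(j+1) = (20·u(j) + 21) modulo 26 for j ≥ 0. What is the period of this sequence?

We have u(0) = 23, u(1) = 13, u(2) = 21, u(3) = 25, u(4) = 1, u(5) = 15, u(6) = 9, u(7) = 19, u(8) = 11, u(9) = 7, u(10) = 5, u(11) = 17, u(12) = 23.
Since u(12) = u(0) = 23, the sequence is periodic with period 12.

12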